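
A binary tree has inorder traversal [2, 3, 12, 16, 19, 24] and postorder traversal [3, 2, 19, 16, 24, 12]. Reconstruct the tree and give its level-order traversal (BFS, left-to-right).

Inorder:   [2, 3, 12, 16, 19, 24]
Postorder: [3, 2, 19, 16, 24, 12]
Algorithm: postorder visits root last, so walk postorder right-to-left;
each value is the root of the current inorder slice — split it at that
value, recurse on the right subtree first, then the left.
Recursive splits:
  root=12; inorder splits into left=[2, 3], right=[16, 19, 24]
  root=24; inorder splits into left=[16, 19], right=[]
  root=16; inorder splits into left=[], right=[19]
  root=19; inorder splits into left=[], right=[]
  root=2; inorder splits into left=[], right=[3]
  root=3; inorder splits into left=[], right=[]
Reconstructed level-order: [12, 2, 24, 3, 16, 19]


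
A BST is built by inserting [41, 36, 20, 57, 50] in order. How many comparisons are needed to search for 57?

Search path for 57: 41 -> 57
Found: True
Comparisons: 2


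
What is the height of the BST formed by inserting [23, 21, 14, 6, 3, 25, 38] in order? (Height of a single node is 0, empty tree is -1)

Insertion order: [23, 21, 14, 6, 3, 25, 38]
Tree (level-order array): [23, 21, 25, 14, None, None, 38, 6, None, None, None, 3]
Compute height bottom-up (empty subtree = -1):
  height(3) = 1 + max(-1, -1) = 0
  height(6) = 1 + max(0, -1) = 1
  height(14) = 1 + max(1, -1) = 2
  height(21) = 1 + max(2, -1) = 3
  height(38) = 1 + max(-1, -1) = 0
  height(25) = 1 + max(-1, 0) = 1
  height(23) = 1 + max(3, 1) = 4
Height = 4


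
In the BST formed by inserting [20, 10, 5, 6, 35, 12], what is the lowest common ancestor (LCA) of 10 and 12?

Tree insertion order: [20, 10, 5, 6, 35, 12]
Tree (level-order array): [20, 10, 35, 5, 12, None, None, None, 6]
In a BST, the LCA of p=10, q=12 is the first node v on the
root-to-leaf path with p <= v <= q (go left if both < v, right if both > v).
Walk from root:
  at 20: both 10 and 12 < 20, go left
  at 10: 10 <= 10 <= 12, this is the LCA
LCA = 10


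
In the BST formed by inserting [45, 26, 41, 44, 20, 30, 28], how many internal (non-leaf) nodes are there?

Tree built from: [45, 26, 41, 44, 20, 30, 28]
Tree (level-order array): [45, 26, None, 20, 41, None, None, 30, 44, 28]
Rule: An internal node has at least one child.
Per-node child counts:
  node 45: 1 child(ren)
  node 26: 2 child(ren)
  node 20: 0 child(ren)
  node 41: 2 child(ren)
  node 30: 1 child(ren)
  node 28: 0 child(ren)
  node 44: 0 child(ren)
Matching nodes: [45, 26, 41, 30]
Count of internal (non-leaf) nodes: 4


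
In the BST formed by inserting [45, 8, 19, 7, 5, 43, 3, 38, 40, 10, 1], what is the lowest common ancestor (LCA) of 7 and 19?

Tree insertion order: [45, 8, 19, 7, 5, 43, 3, 38, 40, 10, 1]
Tree (level-order array): [45, 8, None, 7, 19, 5, None, 10, 43, 3, None, None, None, 38, None, 1, None, None, 40]
In a BST, the LCA of p=7, q=19 is the first node v on the
root-to-leaf path with p <= v <= q (go left if both < v, right if both > v).
Walk from root:
  at 45: both 7 and 19 < 45, go left
  at 8: 7 <= 8 <= 19, this is the LCA
LCA = 8


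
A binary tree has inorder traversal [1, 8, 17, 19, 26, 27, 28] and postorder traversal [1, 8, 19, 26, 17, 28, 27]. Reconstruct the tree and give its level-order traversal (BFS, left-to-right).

Inorder:   [1, 8, 17, 19, 26, 27, 28]
Postorder: [1, 8, 19, 26, 17, 28, 27]
Algorithm: postorder visits root last, so walk postorder right-to-left;
each value is the root of the current inorder slice — split it at that
value, recurse on the right subtree first, then the left.
Recursive splits:
  root=27; inorder splits into left=[1, 8, 17, 19, 26], right=[28]
  root=28; inorder splits into left=[], right=[]
  root=17; inorder splits into left=[1, 8], right=[19, 26]
  root=26; inorder splits into left=[19], right=[]
  root=19; inorder splits into left=[], right=[]
  root=8; inorder splits into left=[1], right=[]
  root=1; inorder splits into left=[], right=[]
Reconstructed level-order: [27, 17, 28, 8, 26, 1, 19]


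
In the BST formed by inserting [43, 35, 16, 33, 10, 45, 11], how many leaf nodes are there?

Tree built from: [43, 35, 16, 33, 10, 45, 11]
Tree (level-order array): [43, 35, 45, 16, None, None, None, 10, 33, None, 11]
Rule: A leaf has 0 children.
Per-node child counts:
  node 43: 2 child(ren)
  node 35: 1 child(ren)
  node 16: 2 child(ren)
  node 10: 1 child(ren)
  node 11: 0 child(ren)
  node 33: 0 child(ren)
  node 45: 0 child(ren)
Matching nodes: [11, 33, 45]
Count of leaf nodes: 3


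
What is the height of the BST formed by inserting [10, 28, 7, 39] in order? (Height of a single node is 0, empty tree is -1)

Insertion order: [10, 28, 7, 39]
Tree (level-order array): [10, 7, 28, None, None, None, 39]
Compute height bottom-up (empty subtree = -1):
  height(7) = 1 + max(-1, -1) = 0
  height(39) = 1 + max(-1, -1) = 0
  height(28) = 1 + max(-1, 0) = 1
  height(10) = 1 + max(0, 1) = 2
Height = 2


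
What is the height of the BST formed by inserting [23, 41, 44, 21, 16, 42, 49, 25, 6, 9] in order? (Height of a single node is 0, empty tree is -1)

Insertion order: [23, 41, 44, 21, 16, 42, 49, 25, 6, 9]
Tree (level-order array): [23, 21, 41, 16, None, 25, 44, 6, None, None, None, 42, 49, None, 9]
Compute height bottom-up (empty subtree = -1):
  height(9) = 1 + max(-1, -1) = 0
  height(6) = 1 + max(-1, 0) = 1
  height(16) = 1 + max(1, -1) = 2
  height(21) = 1 + max(2, -1) = 3
  height(25) = 1 + max(-1, -1) = 0
  height(42) = 1 + max(-1, -1) = 0
  height(49) = 1 + max(-1, -1) = 0
  height(44) = 1 + max(0, 0) = 1
  height(41) = 1 + max(0, 1) = 2
  height(23) = 1 + max(3, 2) = 4
Height = 4


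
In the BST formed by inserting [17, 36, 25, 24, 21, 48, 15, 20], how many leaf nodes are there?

Tree built from: [17, 36, 25, 24, 21, 48, 15, 20]
Tree (level-order array): [17, 15, 36, None, None, 25, 48, 24, None, None, None, 21, None, 20]
Rule: A leaf has 0 children.
Per-node child counts:
  node 17: 2 child(ren)
  node 15: 0 child(ren)
  node 36: 2 child(ren)
  node 25: 1 child(ren)
  node 24: 1 child(ren)
  node 21: 1 child(ren)
  node 20: 0 child(ren)
  node 48: 0 child(ren)
Matching nodes: [15, 20, 48]
Count of leaf nodes: 3


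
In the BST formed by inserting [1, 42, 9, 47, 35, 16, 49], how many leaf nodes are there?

Tree built from: [1, 42, 9, 47, 35, 16, 49]
Tree (level-order array): [1, None, 42, 9, 47, None, 35, None, 49, 16]
Rule: A leaf has 0 children.
Per-node child counts:
  node 1: 1 child(ren)
  node 42: 2 child(ren)
  node 9: 1 child(ren)
  node 35: 1 child(ren)
  node 16: 0 child(ren)
  node 47: 1 child(ren)
  node 49: 0 child(ren)
Matching nodes: [16, 49]
Count of leaf nodes: 2


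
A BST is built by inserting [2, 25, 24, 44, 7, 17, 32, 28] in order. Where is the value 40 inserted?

Starting tree (level order): [2, None, 25, 24, 44, 7, None, 32, None, None, 17, 28]
Insertion path: 2 -> 25 -> 44 -> 32
Result: insert 40 as right child of 32
Final tree (level order): [2, None, 25, 24, 44, 7, None, 32, None, None, 17, 28, 40]


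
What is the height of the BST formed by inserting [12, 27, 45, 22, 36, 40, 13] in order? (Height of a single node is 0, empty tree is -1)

Insertion order: [12, 27, 45, 22, 36, 40, 13]
Tree (level-order array): [12, None, 27, 22, 45, 13, None, 36, None, None, None, None, 40]
Compute height bottom-up (empty subtree = -1):
  height(13) = 1 + max(-1, -1) = 0
  height(22) = 1 + max(0, -1) = 1
  height(40) = 1 + max(-1, -1) = 0
  height(36) = 1 + max(-1, 0) = 1
  height(45) = 1 + max(1, -1) = 2
  height(27) = 1 + max(1, 2) = 3
  height(12) = 1 + max(-1, 3) = 4
Height = 4


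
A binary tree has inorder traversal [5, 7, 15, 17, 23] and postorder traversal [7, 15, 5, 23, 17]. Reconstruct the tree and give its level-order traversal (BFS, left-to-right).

Inorder:   [5, 7, 15, 17, 23]
Postorder: [7, 15, 5, 23, 17]
Algorithm: postorder visits root last, so walk postorder right-to-left;
each value is the root of the current inorder slice — split it at that
value, recurse on the right subtree first, then the left.
Recursive splits:
  root=17; inorder splits into left=[5, 7, 15], right=[23]
  root=23; inorder splits into left=[], right=[]
  root=5; inorder splits into left=[], right=[7, 15]
  root=15; inorder splits into left=[7], right=[]
  root=7; inorder splits into left=[], right=[]
Reconstructed level-order: [17, 5, 23, 15, 7]


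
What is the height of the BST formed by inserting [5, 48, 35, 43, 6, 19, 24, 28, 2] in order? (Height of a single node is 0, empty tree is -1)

Insertion order: [5, 48, 35, 43, 6, 19, 24, 28, 2]
Tree (level-order array): [5, 2, 48, None, None, 35, None, 6, 43, None, 19, None, None, None, 24, None, 28]
Compute height bottom-up (empty subtree = -1):
  height(2) = 1 + max(-1, -1) = 0
  height(28) = 1 + max(-1, -1) = 0
  height(24) = 1 + max(-1, 0) = 1
  height(19) = 1 + max(-1, 1) = 2
  height(6) = 1 + max(-1, 2) = 3
  height(43) = 1 + max(-1, -1) = 0
  height(35) = 1 + max(3, 0) = 4
  height(48) = 1 + max(4, -1) = 5
  height(5) = 1 + max(0, 5) = 6
Height = 6


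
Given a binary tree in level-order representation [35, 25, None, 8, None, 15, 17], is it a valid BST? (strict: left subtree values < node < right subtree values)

Level-order array: [35, 25, None, 8, None, 15, 17]
Validate using subtree bounds (lo, hi): at each node, require lo < value < hi,
then recurse left with hi=value and right with lo=value.
Preorder trace (stopping at first violation):
  at node 35 with bounds (-inf, +inf): OK
  at node 25 with bounds (-inf, 35): OK
  at node 8 with bounds (-inf, 25): OK
  at node 15 with bounds (-inf, 8): VIOLATION
Node 15 violates its bound: not (-inf < 15 < 8).
Result: Not a valid BST


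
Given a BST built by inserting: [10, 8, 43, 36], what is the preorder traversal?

Tree insertion order: [10, 8, 43, 36]
Tree (level-order array): [10, 8, 43, None, None, 36]
Preorder traversal: [10, 8, 43, 36]


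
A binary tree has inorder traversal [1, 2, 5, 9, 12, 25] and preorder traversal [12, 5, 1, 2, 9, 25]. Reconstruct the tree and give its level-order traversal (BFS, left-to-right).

Inorder:  [1, 2, 5, 9, 12, 25]
Preorder: [12, 5, 1, 2, 9, 25]
Algorithm: preorder visits root first, so consume preorder in order;
for each root, split the current inorder slice at that value into
left-subtree inorder and right-subtree inorder, then recurse.
Recursive splits:
  root=12; inorder splits into left=[1, 2, 5, 9], right=[25]
  root=5; inorder splits into left=[1, 2], right=[9]
  root=1; inorder splits into left=[], right=[2]
  root=2; inorder splits into left=[], right=[]
  root=9; inorder splits into left=[], right=[]
  root=25; inorder splits into left=[], right=[]
Reconstructed level-order: [12, 5, 25, 1, 9, 2]


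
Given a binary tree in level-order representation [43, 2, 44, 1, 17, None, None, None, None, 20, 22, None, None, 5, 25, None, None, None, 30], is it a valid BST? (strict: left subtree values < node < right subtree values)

Level-order array: [43, 2, 44, 1, 17, None, None, None, None, 20, 22, None, None, 5, 25, None, None, None, 30]
Validate using subtree bounds (lo, hi): at each node, require lo < value < hi,
then recurse left with hi=value and right with lo=value.
Preorder trace (stopping at first violation):
  at node 43 with bounds (-inf, +inf): OK
  at node 2 with bounds (-inf, 43): OK
  at node 1 with bounds (-inf, 2): OK
  at node 17 with bounds (2, 43): OK
  at node 20 with bounds (2, 17): VIOLATION
Node 20 violates its bound: not (2 < 20 < 17).
Result: Not a valid BST


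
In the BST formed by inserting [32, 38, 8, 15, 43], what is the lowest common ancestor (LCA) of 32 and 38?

Tree insertion order: [32, 38, 8, 15, 43]
Tree (level-order array): [32, 8, 38, None, 15, None, 43]
In a BST, the LCA of p=32, q=38 is the first node v on the
root-to-leaf path with p <= v <= q (go left if both < v, right if both > v).
Walk from root:
  at 32: 32 <= 32 <= 38, this is the LCA
LCA = 32


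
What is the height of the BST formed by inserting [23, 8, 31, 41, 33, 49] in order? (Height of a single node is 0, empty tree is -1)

Insertion order: [23, 8, 31, 41, 33, 49]
Tree (level-order array): [23, 8, 31, None, None, None, 41, 33, 49]
Compute height bottom-up (empty subtree = -1):
  height(8) = 1 + max(-1, -1) = 0
  height(33) = 1 + max(-1, -1) = 0
  height(49) = 1 + max(-1, -1) = 0
  height(41) = 1 + max(0, 0) = 1
  height(31) = 1 + max(-1, 1) = 2
  height(23) = 1 + max(0, 2) = 3
Height = 3


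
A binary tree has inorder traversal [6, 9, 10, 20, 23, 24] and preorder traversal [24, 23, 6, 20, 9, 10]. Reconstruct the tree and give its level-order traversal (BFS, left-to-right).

Inorder:  [6, 9, 10, 20, 23, 24]
Preorder: [24, 23, 6, 20, 9, 10]
Algorithm: preorder visits root first, so consume preorder in order;
for each root, split the current inorder slice at that value into
left-subtree inorder and right-subtree inorder, then recurse.
Recursive splits:
  root=24; inorder splits into left=[6, 9, 10, 20, 23], right=[]
  root=23; inorder splits into left=[6, 9, 10, 20], right=[]
  root=6; inorder splits into left=[], right=[9, 10, 20]
  root=20; inorder splits into left=[9, 10], right=[]
  root=9; inorder splits into left=[], right=[10]
  root=10; inorder splits into left=[], right=[]
Reconstructed level-order: [24, 23, 6, 20, 9, 10]


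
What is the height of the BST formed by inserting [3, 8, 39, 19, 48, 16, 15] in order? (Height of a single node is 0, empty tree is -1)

Insertion order: [3, 8, 39, 19, 48, 16, 15]
Tree (level-order array): [3, None, 8, None, 39, 19, 48, 16, None, None, None, 15]
Compute height bottom-up (empty subtree = -1):
  height(15) = 1 + max(-1, -1) = 0
  height(16) = 1 + max(0, -1) = 1
  height(19) = 1 + max(1, -1) = 2
  height(48) = 1 + max(-1, -1) = 0
  height(39) = 1 + max(2, 0) = 3
  height(8) = 1 + max(-1, 3) = 4
  height(3) = 1 + max(-1, 4) = 5
Height = 5


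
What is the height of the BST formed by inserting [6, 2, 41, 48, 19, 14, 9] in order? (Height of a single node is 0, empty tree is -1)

Insertion order: [6, 2, 41, 48, 19, 14, 9]
Tree (level-order array): [6, 2, 41, None, None, 19, 48, 14, None, None, None, 9]
Compute height bottom-up (empty subtree = -1):
  height(2) = 1 + max(-1, -1) = 0
  height(9) = 1 + max(-1, -1) = 0
  height(14) = 1 + max(0, -1) = 1
  height(19) = 1 + max(1, -1) = 2
  height(48) = 1 + max(-1, -1) = 0
  height(41) = 1 + max(2, 0) = 3
  height(6) = 1 + max(0, 3) = 4
Height = 4


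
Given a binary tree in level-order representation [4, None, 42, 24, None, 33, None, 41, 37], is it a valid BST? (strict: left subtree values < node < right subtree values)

Level-order array: [4, None, 42, 24, None, 33, None, 41, 37]
Validate using subtree bounds (lo, hi): at each node, require lo < value < hi,
then recurse left with hi=value and right with lo=value.
Preorder trace (stopping at first violation):
  at node 4 with bounds (-inf, +inf): OK
  at node 42 with bounds (4, +inf): OK
  at node 24 with bounds (4, 42): OK
  at node 33 with bounds (4, 24): VIOLATION
Node 33 violates its bound: not (4 < 33 < 24).
Result: Not a valid BST


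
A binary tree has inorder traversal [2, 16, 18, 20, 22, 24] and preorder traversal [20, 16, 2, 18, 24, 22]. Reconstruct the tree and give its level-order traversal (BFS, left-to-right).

Inorder:  [2, 16, 18, 20, 22, 24]
Preorder: [20, 16, 2, 18, 24, 22]
Algorithm: preorder visits root first, so consume preorder in order;
for each root, split the current inorder slice at that value into
left-subtree inorder and right-subtree inorder, then recurse.
Recursive splits:
  root=20; inorder splits into left=[2, 16, 18], right=[22, 24]
  root=16; inorder splits into left=[2], right=[18]
  root=2; inorder splits into left=[], right=[]
  root=18; inorder splits into left=[], right=[]
  root=24; inorder splits into left=[22], right=[]
  root=22; inorder splits into left=[], right=[]
Reconstructed level-order: [20, 16, 24, 2, 18, 22]


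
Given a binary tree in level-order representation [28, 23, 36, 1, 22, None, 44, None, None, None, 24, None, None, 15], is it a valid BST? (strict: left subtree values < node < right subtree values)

Level-order array: [28, 23, 36, 1, 22, None, 44, None, None, None, 24, None, None, 15]
Validate using subtree bounds (lo, hi): at each node, require lo < value < hi,
then recurse left with hi=value and right with lo=value.
Preorder trace (stopping at first violation):
  at node 28 with bounds (-inf, +inf): OK
  at node 23 with bounds (-inf, 28): OK
  at node 1 with bounds (-inf, 23): OK
  at node 22 with bounds (23, 28): VIOLATION
Node 22 violates its bound: not (23 < 22 < 28).
Result: Not a valid BST


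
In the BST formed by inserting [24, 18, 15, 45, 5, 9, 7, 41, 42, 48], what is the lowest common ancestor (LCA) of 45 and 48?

Tree insertion order: [24, 18, 15, 45, 5, 9, 7, 41, 42, 48]
Tree (level-order array): [24, 18, 45, 15, None, 41, 48, 5, None, None, 42, None, None, None, 9, None, None, 7]
In a BST, the LCA of p=45, q=48 is the first node v on the
root-to-leaf path with p <= v <= q (go left if both < v, right if both > v).
Walk from root:
  at 24: both 45 and 48 > 24, go right
  at 45: 45 <= 45 <= 48, this is the LCA
LCA = 45


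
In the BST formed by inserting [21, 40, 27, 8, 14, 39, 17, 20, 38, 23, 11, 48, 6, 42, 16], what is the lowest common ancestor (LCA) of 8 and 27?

Tree insertion order: [21, 40, 27, 8, 14, 39, 17, 20, 38, 23, 11, 48, 6, 42, 16]
Tree (level-order array): [21, 8, 40, 6, 14, 27, 48, None, None, 11, 17, 23, 39, 42, None, None, None, 16, 20, None, None, 38]
In a BST, the LCA of p=8, q=27 is the first node v on the
root-to-leaf path with p <= v <= q (go left if both < v, right if both > v).
Walk from root:
  at 21: 8 <= 21 <= 27, this is the LCA
LCA = 21


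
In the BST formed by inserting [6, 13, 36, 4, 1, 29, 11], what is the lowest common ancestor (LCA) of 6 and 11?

Tree insertion order: [6, 13, 36, 4, 1, 29, 11]
Tree (level-order array): [6, 4, 13, 1, None, 11, 36, None, None, None, None, 29]
In a BST, the LCA of p=6, q=11 is the first node v on the
root-to-leaf path with p <= v <= q (go left if both < v, right if both > v).
Walk from root:
  at 6: 6 <= 6 <= 11, this is the LCA
LCA = 6


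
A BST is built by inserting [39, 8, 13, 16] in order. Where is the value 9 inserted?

Starting tree (level order): [39, 8, None, None, 13, None, 16]
Insertion path: 39 -> 8 -> 13
Result: insert 9 as left child of 13
Final tree (level order): [39, 8, None, None, 13, 9, 16]


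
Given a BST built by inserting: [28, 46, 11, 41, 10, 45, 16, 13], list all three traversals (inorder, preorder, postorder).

Tree insertion order: [28, 46, 11, 41, 10, 45, 16, 13]
Tree (level-order array): [28, 11, 46, 10, 16, 41, None, None, None, 13, None, None, 45]
Inorder (L, root, R): [10, 11, 13, 16, 28, 41, 45, 46]
Preorder (root, L, R): [28, 11, 10, 16, 13, 46, 41, 45]
Postorder (L, R, root): [10, 13, 16, 11, 45, 41, 46, 28]


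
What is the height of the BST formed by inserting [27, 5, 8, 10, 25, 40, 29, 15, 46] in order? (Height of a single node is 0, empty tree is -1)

Insertion order: [27, 5, 8, 10, 25, 40, 29, 15, 46]
Tree (level-order array): [27, 5, 40, None, 8, 29, 46, None, 10, None, None, None, None, None, 25, 15]
Compute height bottom-up (empty subtree = -1):
  height(15) = 1 + max(-1, -1) = 0
  height(25) = 1 + max(0, -1) = 1
  height(10) = 1 + max(-1, 1) = 2
  height(8) = 1 + max(-1, 2) = 3
  height(5) = 1 + max(-1, 3) = 4
  height(29) = 1 + max(-1, -1) = 0
  height(46) = 1 + max(-1, -1) = 0
  height(40) = 1 + max(0, 0) = 1
  height(27) = 1 + max(4, 1) = 5
Height = 5


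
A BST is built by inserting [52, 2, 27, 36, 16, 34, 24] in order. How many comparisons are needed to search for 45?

Search path for 45: 52 -> 2 -> 27 -> 36
Found: False
Comparisons: 4


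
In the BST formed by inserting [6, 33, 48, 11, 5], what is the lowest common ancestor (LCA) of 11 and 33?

Tree insertion order: [6, 33, 48, 11, 5]
Tree (level-order array): [6, 5, 33, None, None, 11, 48]
In a BST, the LCA of p=11, q=33 is the first node v on the
root-to-leaf path with p <= v <= q (go left if both < v, right if both > v).
Walk from root:
  at 6: both 11 and 33 > 6, go right
  at 33: 11 <= 33 <= 33, this is the LCA
LCA = 33


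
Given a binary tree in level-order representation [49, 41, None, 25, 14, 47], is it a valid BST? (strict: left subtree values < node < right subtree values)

Level-order array: [49, 41, None, 25, 14, 47]
Validate using subtree bounds (lo, hi): at each node, require lo < value < hi,
then recurse left with hi=value and right with lo=value.
Preorder trace (stopping at first violation):
  at node 49 with bounds (-inf, +inf): OK
  at node 41 with bounds (-inf, 49): OK
  at node 25 with bounds (-inf, 41): OK
  at node 47 with bounds (-inf, 25): VIOLATION
Node 47 violates its bound: not (-inf < 47 < 25).
Result: Not a valid BST


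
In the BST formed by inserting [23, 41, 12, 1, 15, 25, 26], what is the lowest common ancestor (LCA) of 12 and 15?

Tree insertion order: [23, 41, 12, 1, 15, 25, 26]
Tree (level-order array): [23, 12, 41, 1, 15, 25, None, None, None, None, None, None, 26]
In a BST, the LCA of p=12, q=15 is the first node v on the
root-to-leaf path with p <= v <= q (go left if both < v, right if both > v).
Walk from root:
  at 23: both 12 and 15 < 23, go left
  at 12: 12 <= 12 <= 15, this is the LCA
LCA = 12


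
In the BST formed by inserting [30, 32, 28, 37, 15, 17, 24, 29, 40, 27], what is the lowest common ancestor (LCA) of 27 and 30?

Tree insertion order: [30, 32, 28, 37, 15, 17, 24, 29, 40, 27]
Tree (level-order array): [30, 28, 32, 15, 29, None, 37, None, 17, None, None, None, 40, None, 24, None, None, None, 27]
In a BST, the LCA of p=27, q=30 is the first node v on the
root-to-leaf path with p <= v <= q (go left if both < v, right if both > v).
Walk from root:
  at 30: 27 <= 30 <= 30, this is the LCA
LCA = 30


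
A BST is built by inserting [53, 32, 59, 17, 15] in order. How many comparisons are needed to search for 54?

Search path for 54: 53 -> 59
Found: False
Comparisons: 2


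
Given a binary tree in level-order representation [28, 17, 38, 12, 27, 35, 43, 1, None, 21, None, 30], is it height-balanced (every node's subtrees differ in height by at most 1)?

Tree (level-order array): [28, 17, 38, 12, 27, 35, 43, 1, None, 21, None, 30]
Definition: a tree is height-balanced if, at every node, |h(left) - h(right)| <= 1 (empty subtree has height -1).
Bottom-up per-node check:
  node 1: h_left=-1, h_right=-1, diff=0 [OK], height=0
  node 12: h_left=0, h_right=-1, diff=1 [OK], height=1
  node 21: h_left=-1, h_right=-1, diff=0 [OK], height=0
  node 27: h_left=0, h_right=-1, diff=1 [OK], height=1
  node 17: h_left=1, h_right=1, diff=0 [OK], height=2
  node 30: h_left=-1, h_right=-1, diff=0 [OK], height=0
  node 35: h_left=0, h_right=-1, diff=1 [OK], height=1
  node 43: h_left=-1, h_right=-1, diff=0 [OK], height=0
  node 38: h_left=1, h_right=0, diff=1 [OK], height=2
  node 28: h_left=2, h_right=2, diff=0 [OK], height=3
All nodes satisfy the balance condition.
Result: Balanced


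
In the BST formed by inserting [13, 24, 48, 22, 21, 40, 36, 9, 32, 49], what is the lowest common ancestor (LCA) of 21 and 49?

Tree insertion order: [13, 24, 48, 22, 21, 40, 36, 9, 32, 49]
Tree (level-order array): [13, 9, 24, None, None, 22, 48, 21, None, 40, 49, None, None, 36, None, None, None, 32]
In a BST, the LCA of p=21, q=49 is the first node v on the
root-to-leaf path with p <= v <= q (go left if both < v, right if both > v).
Walk from root:
  at 13: both 21 and 49 > 13, go right
  at 24: 21 <= 24 <= 49, this is the LCA
LCA = 24


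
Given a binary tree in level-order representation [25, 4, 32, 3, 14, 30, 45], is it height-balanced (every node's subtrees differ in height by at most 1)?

Tree (level-order array): [25, 4, 32, 3, 14, 30, 45]
Definition: a tree is height-balanced if, at every node, |h(left) - h(right)| <= 1 (empty subtree has height -1).
Bottom-up per-node check:
  node 3: h_left=-1, h_right=-1, diff=0 [OK], height=0
  node 14: h_left=-1, h_right=-1, diff=0 [OK], height=0
  node 4: h_left=0, h_right=0, diff=0 [OK], height=1
  node 30: h_left=-1, h_right=-1, diff=0 [OK], height=0
  node 45: h_left=-1, h_right=-1, diff=0 [OK], height=0
  node 32: h_left=0, h_right=0, diff=0 [OK], height=1
  node 25: h_left=1, h_right=1, diff=0 [OK], height=2
All nodes satisfy the balance condition.
Result: Balanced


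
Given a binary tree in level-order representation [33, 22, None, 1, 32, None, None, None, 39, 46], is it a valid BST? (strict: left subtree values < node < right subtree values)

Level-order array: [33, 22, None, 1, 32, None, None, None, 39, 46]
Validate using subtree bounds (lo, hi): at each node, require lo < value < hi,
then recurse left with hi=value and right with lo=value.
Preorder trace (stopping at first violation):
  at node 33 with bounds (-inf, +inf): OK
  at node 22 with bounds (-inf, 33): OK
  at node 1 with bounds (-inf, 22): OK
  at node 32 with bounds (22, 33): OK
  at node 39 with bounds (32, 33): VIOLATION
Node 39 violates its bound: not (32 < 39 < 33).
Result: Not a valid BST


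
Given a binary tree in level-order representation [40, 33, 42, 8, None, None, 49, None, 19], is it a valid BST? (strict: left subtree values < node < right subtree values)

Level-order array: [40, 33, 42, 8, None, None, 49, None, 19]
Validate using subtree bounds (lo, hi): at each node, require lo < value < hi,
then recurse left with hi=value and right with lo=value.
Preorder trace (stopping at first violation):
  at node 40 with bounds (-inf, +inf): OK
  at node 33 with bounds (-inf, 40): OK
  at node 8 with bounds (-inf, 33): OK
  at node 19 with bounds (8, 33): OK
  at node 42 with bounds (40, +inf): OK
  at node 49 with bounds (42, +inf): OK
No violation found at any node.
Result: Valid BST


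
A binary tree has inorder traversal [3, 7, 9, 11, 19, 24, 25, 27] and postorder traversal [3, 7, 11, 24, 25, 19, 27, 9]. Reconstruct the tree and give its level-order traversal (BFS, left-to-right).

Inorder:   [3, 7, 9, 11, 19, 24, 25, 27]
Postorder: [3, 7, 11, 24, 25, 19, 27, 9]
Algorithm: postorder visits root last, so walk postorder right-to-left;
each value is the root of the current inorder slice — split it at that
value, recurse on the right subtree first, then the left.
Recursive splits:
  root=9; inorder splits into left=[3, 7], right=[11, 19, 24, 25, 27]
  root=27; inorder splits into left=[11, 19, 24, 25], right=[]
  root=19; inorder splits into left=[11], right=[24, 25]
  root=25; inorder splits into left=[24], right=[]
  root=24; inorder splits into left=[], right=[]
  root=11; inorder splits into left=[], right=[]
  root=7; inorder splits into left=[3], right=[]
  root=3; inorder splits into left=[], right=[]
Reconstructed level-order: [9, 7, 27, 3, 19, 11, 25, 24]


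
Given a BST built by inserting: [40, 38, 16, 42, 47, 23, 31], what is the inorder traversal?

Tree insertion order: [40, 38, 16, 42, 47, 23, 31]
Tree (level-order array): [40, 38, 42, 16, None, None, 47, None, 23, None, None, None, 31]
Inorder traversal: [16, 23, 31, 38, 40, 42, 47]


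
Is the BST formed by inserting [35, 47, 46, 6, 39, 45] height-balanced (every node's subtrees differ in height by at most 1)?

Tree (level-order array): [35, 6, 47, None, None, 46, None, 39, None, None, 45]
Definition: a tree is height-balanced if, at every node, |h(left) - h(right)| <= 1 (empty subtree has height -1).
Bottom-up per-node check:
  node 6: h_left=-1, h_right=-1, diff=0 [OK], height=0
  node 45: h_left=-1, h_right=-1, diff=0 [OK], height=0
  node 39: h_left=-1, h_right=0, diff=1 [OK], height=1
  node 46: h_left=1, h_right=-1, diff=2 [FAIL (|1--1|=2 > 1)], height=2
  node 47: h_left=2, h_right=-1, diff=3 [FAIL (|2--1|=3 > 1)], height=3
  node 35: h_left=0, h_right=3, diff=3 [FAIL (|0-3|=3 > 1)], height=4
Node 46 violates the condition: |1 - -1| = 2 > 1.
Result: Not balanced


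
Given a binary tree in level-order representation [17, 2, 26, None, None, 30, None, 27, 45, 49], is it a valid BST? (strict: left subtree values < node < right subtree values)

Level-order array: [17, 2, 26, None, None, 30, None, 27, 45, 49]
Validate using subtree bounds (lo, hi): at each node, require lo < value < hi,
then recurse left with hi=value and right with lo=value.
Preorder trace (stopping at first violation):
  at node 17 with bounds (-inf, +inf): OK
  at node 2 with bounds (-inf, 17): OK
  at node 26 with bounds (17, +inf): OK
  at node 30 with bounds (17, 26): VIOLATION
Node 30 violates its bound: not (17 < 30 < 26).
Result: Not a valid BST


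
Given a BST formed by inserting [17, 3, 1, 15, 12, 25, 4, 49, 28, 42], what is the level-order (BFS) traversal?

Tree insertion order: [17, 3, 1, 15, 12, 25, 4, 49, 28, 42]
Tree (level-order array): [17, 3, 25, 1, 15, None, 49, None, None, 12, None, 28, None, 4, None, None, 42]
BFS from the root, enqueuing left then right child of each popped node:
  queue [17] -> pop 17, enqueue [3, 25], visited so far: [17]
  queue [3, 25] -> pop 3, enqueue [1, 15], visited so far: [17, 3]
  queue [25, 1, 15] -> pop 25, enqueue [49], visited so far: [17, 3, 25]
  queue [1, 15, 49] -> pop 1, enqueue [none], visited so far: [17, 3, 25, 1]
  queue [15, 49] -> pop 15, enqueue [12], visited so far: [17, 3, 25, 1, 15]
  queue [49, 12] -> pop 49, enqueue [28], visited so far: [17, 3, 25, 1, 15, 49]
  queue [12, 28] -> pop 12, enqueue [4], visited so far: [17, 3, 25, 1, 15, 49, 12]
  queue [28, 4] -> pop 28, enqueue [42], visited so far: [17, 3, 25, 1, 15, 49, 12, 28]
  queue [4, 42] -> pop 4, enqueue [none], visited so far: [17, 3, 25, 1, 15, 49, 12, 28, 4]
  queue [42] -> pop 42, enqueue [none], visited so far: [17, 3, 25, 1, 15, 49, 12, 28, 4, 42]
Result: [17, 3, 25, 1, 15, 49, 12, 28, 4, 42]


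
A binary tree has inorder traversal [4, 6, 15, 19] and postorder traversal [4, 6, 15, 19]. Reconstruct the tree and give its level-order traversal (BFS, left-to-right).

Inorder:   [4, 6, 15, 19]
Postorder: [4, 6, 15, 19]
Algorithm: postorder visits root last, so walk postorder right-to-left;
each value is the root of the current inorder slice — split it at that
value, recurse on the right subtree first, then the left.
Recursive splits:
  root=19; inorder splits into left=[4, 6, 15], right=[]
  root=15; inorder splits into left=[4, 6], right=[]
  root=6; inorder splits into left=[4], right=[]
  root=4; inorder splits into left=[], right=[]
Reconstructed level-order: [19, 15, 6, 4]


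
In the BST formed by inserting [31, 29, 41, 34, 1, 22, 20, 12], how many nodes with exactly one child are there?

Tree built from: [31, 29, 41, 34, 1, 22, 20, 12]
Tree (level-order array): [31, 29, 41, 1, None, 34, None, None, 22, None, None, 20, None, 12]
Rule: These are nodes with exactly 1 non-null child.
Per-node child counts:
  node 31: 2 child(ren)
  node 29: 1 child(ren)
  node 1: 1 child(ren)
  node 22: 1 child(ren)
  node 20: 1 child(ren)
  node 12: 0 child(ren)
  node 41: 1 child(ren)
  node 34: 0 child(ren)
Matching nodes: [29, 1, 22, 20, 41]
Count of nodes with exactly one child: 5


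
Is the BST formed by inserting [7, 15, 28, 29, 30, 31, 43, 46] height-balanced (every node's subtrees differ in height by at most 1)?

Tree (level-order array): [7, None, 15, None, 28, None, 29, None, 30, None, 31, None, 43, None, 46]
Definition: a tree is height-balanced if, at every node, |h(left) - h(right)| <= 1 (empty subtree has height -1).
Bottom-up per-node check:
  node 46: h_left=-1, h_right=-1, diff=0 [OK], height=0
  node 43: h_left=-1, h_right=0, diff=1 [OK], height=1
  node 31: h_left=-1, h_right=1, diff=2 [FAIL (|-1-1|=2 > 1)], height=2
  node 30: h_left=-1, h_right=2, diff=3 [FAIL (|-1-2|=3 > 1)], height=3
  node 29: h_left=-1, h_right=3, diff=4 [FAIL (|-1-3|=4 > 1)], height=4
  node 28: h_left=-1, h_right=4, diff=5 [FAIL (|-1-4|=5 > 1)], height=5
  node 15: h_left=-1, h_right=5, diff=6 [FAIL (|-1-5|=6 > 1)], height=6
  node 7: h_left=-1, h_right=6, diff=7 [FAIL (|-1-6|=7 > 1)], height=7
Node 31 violates the condition: |-1 - 1| = 2 > 1.
Result: Not balanced


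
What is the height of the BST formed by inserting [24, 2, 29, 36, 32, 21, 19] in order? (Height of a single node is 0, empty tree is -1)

Insertion order: [24, 2, 29, 36, 32, 21, 19]
Tree (level-order array): [24, 2, 29, None, 21, None, 36, 19, None, 32]
Compute height bottom-up (empty subtree = -1):
  height(19) = 1 + max(-1, -1) = 0
  height(21) = 1 + max(0, -1) = 1
  height(2) = 1 + max(-1, 1) = 2
  height(32) = 1 + max(-1, -1) = 0
  height(36) = 1 + max(0, -1) = 1
  height(29) = 1 + max(-1, 1) = 2
  height(24) = 1 + max(2, 2) = 3
Height = 3


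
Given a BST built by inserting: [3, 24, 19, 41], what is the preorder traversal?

Tree insertion order: [3, 24, 19, 41]
Tree (level-order array): [3, None, 24, 19, 41]
Preorder traversal: [3, 24, 19, 41]


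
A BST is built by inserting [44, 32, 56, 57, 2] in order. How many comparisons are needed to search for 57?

Search path for 57: 44 -> 56 -> 57
Found: True
Comparisons: 3


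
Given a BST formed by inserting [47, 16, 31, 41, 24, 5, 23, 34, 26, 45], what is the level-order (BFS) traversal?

Tree insertion order: [47, 16, 31, 41, 24, 5, 23, 34, 26, 45]
Tree (level-order array): [47, 16, None, 5, 31, None, None, 24, 41, 23, 26, 34, 45]
BFS from the root, enqueuing left then right child of each popped node:
  queue [47] -> pop 47, enqueue [16], visited so far: [47]
  queue [16] -> pop 16, enqueue [5, 31], visited so far: [47, 16]
  queue [5, 31] -> pop 5, enqueue [none], visited so far: [47, 16, 5]
  queue [31] -> pop 31, enqueue [24, 41], visited so far: [47, 16, 5, 31]
  queue [24, 41] -> pop 24, enqueue [23, 26], visited so far: [47, 16, 5, 31, 24]
  queue [41, 23, 26] -> pop 41, enqueue [34, 45], visited so far: [47, 16, 5, 31, 24, 41]
  queue [23, 26, 34, 45] -> pop 23, enqueue [none], visited so far: [47, 16, 5, 31, 24, 41, 23]
  queue [26, 34, 45] -> pop 26, enqueue [none], visited so far: [47, 16, 5, 31, 24, 41, 23, 26]
  queue [34, 45] -> pop 34, enqueue [none], visited so far: [47, 16, 5, 31, 24, 41, 23, 26, 34]
  queue [45] -> pop 45, enqueue [none], visited so far: [47, 16, 5, 31, 24, 41, 23, 26, 34, 45]
Result: [47, 16, 5, 31, 24, 41, 23, 26, 34, 45]


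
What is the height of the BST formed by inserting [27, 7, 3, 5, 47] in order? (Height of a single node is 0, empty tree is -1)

Insertion order: [27, 7, 3, 5, 47]
Tree (level-order array): [27, 7, 47, 3, None, None, None, None, 5]
Compute height bottom-up (empty subtree = -1):
  height(5) = 1 + max(-1, -1) = 0
  height(3) = 1 + max(-1, 0) = 1
  height(7) = 1 + max(1, -1) = 2
  height(47) = 1 + max(-1, -1) = 0
  height(27) = 1 + max(2, 0) = 3
Height = 3


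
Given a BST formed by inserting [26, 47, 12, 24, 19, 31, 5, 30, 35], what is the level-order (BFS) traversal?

Tree insertion order: [26, 47, 12, 24, 19, 31, 5, 30, 35]
Tree (level-order array): [26, 12, 47, 5, 24, 31, None, None, None, 19, None, 30, 35]
BFS from the root, enqueuing left then right child of each popped node:
  queue [26] -> pop 26, enqueue [12, 47], visited so far: [26]
  queue [12, 47] -> pop 12, enqueue [5, 24], visited so far: [26, 12]
  queue [47, 5, 24] -> pop 47, enqueue [31], visited so far: [26, 12, 47]
  queue [5, 24, 31] -> pop 5, enqueue [none], visited so far: [26, 12, 47, 5]
  queue [24, 31] -> pop 24, enqueue [19], visited so far: [26, 12, 47, 5, 24]
  queue [31, 19] -> pop 31, enqueue [30, 35], visited so far: [26, 12, 47, 5, 24, 31]
  queue [19, 30, 35] -> pop 19, enqueue [none], visited so far: [26, 12, 47, 5, 24, 31, 19]
  queue [30, 35] -> pop 30, enqueue [none], visited so far: [26, 12, 47, 5, 24, 31, 19, 30]
  queue [35] -> pop 35, enqueue [none], visited so far: [26, 12, 47, 5, 24, 31, 19, 30, 35]
Result: [26, 12, 47, 5, 24, 31, 19, 30, 35]


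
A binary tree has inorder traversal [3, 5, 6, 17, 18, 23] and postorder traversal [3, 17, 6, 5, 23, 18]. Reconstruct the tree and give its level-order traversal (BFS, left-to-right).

Inorder:   [3, 5, 6, 17, 18, 23]
Postorder: [3, 17, 6, 5, 23, 18]
Algorithm: postorder visits root last, so walk postorder right-to-left;
each value is the root of the current inorder slice — split it at that
value, recurse on the right subtree first, then the left.
Recursive splits:
  root=18; inorder splits into left=[3, 5, 6, 17], right=[23]
  root=23; inorder splits into left=[], right=[]
  root=5; inorder splits into left=[3], right=[6, 17]
  root=6; inorder splits into left=[], right=[17]
  root=17; inorder splits into left=[], right=[]
  root=3; inorder splits into left=[], right=[]
Reconstructed level-order: [18, 5, 23, 3, 6, 17]


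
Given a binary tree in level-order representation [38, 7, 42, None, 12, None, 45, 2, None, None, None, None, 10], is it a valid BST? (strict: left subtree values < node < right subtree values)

Level-order array: [38, 7, 42, None, 12, None, 45, 2, None, None, None, None, 10]
Validate using subtree bounds (lo, hi): at each node, require lo < value < hi,
then recurse left with hi=value and right with lo=value.
Preorder trace (stopping at first violation):
  at node 38 with bounds (-inf, +inf): OK
  at node 7 with bounds (-inf, 38): OK
  at node 12 with bounds (7, 38): OK
  at node 2 with bounds (7, 12): VIOLATION
Node 2 violates its bound: not (7 < 2 < 12).
Result: Not a valid BST


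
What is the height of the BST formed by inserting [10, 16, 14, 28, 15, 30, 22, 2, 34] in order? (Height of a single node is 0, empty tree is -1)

Insertion order: [10, 16, 14, 28, 15, 30, 22, 2, 34]
Tree (level-order array): [10, 2, 16, None, None, 14, 28, None, 15, 22, 30, None, None, None, None, None, 34]
Compute height bottom-up (empty subtree = -1):
  height(2) = 1 + max(-1, -1) = 0
  height(15) = 1 + max(-1, -1) = 0
  height(14) = 1 + max(-1, 0) = 1
  height(22) = 1 + max(-1, -1) = 0
  height(34) = 1 + max(-1, -1) = 0
  height(30) = 1 + max(-1, 0) = 1
  height(28) = 1 + max(0, 1) = 2
  height(16) = 1 + max(1, 2) = 3
  height(10) = 1 + max(0, 3) = 4
Height = 4


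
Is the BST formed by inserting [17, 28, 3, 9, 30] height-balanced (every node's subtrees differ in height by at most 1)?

Tree (level-order array): [17, 3, 28, None, 9, None, 30]
Definition: a tree is height-balanced if, at every node, |h(left) - h(right)| <= 1 (empty subtree has height -1).
Bottom-up per-node check:
  node 9: h_left=-1, h_right=-1, diff=0 [OK], height=0
  node 3: h_left=-1, h_right=0, diff=1 [OK], height=1
  node 30: h_left=-1, h_right=-1, diff=0 [OK], height=0
  node 28: h_left=-1, h_right=0, diff=1 [OK], height=1
  node 17: h_left=1, h_right=1, diff=0 [OK], height=2
All nodes satisfy the balance condition.
Result: Balanced


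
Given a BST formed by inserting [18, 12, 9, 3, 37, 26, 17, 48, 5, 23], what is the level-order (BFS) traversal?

Tree insertion order: [18, 12, 9, 3, 37, 26, 17, 48, 5, 23]
Tree (level-order array): [18, 12, 37, 9, 17, 26, 48, 3, None, None, None, 23, None, None, None, None, 5]
BFS from the root, enqueuing left then right child of each popped node:
  queue [18] -> pop 18, enqueue [12, 37], visited so far: [18]
  queue [12, 37] -> pop 12, enqueue [9, 17], visited so far: [18, 12]
  queue [37, 9, 17] -> pop 37, enqueue [26, 48], visited so far: [18, 12, 37]
  queue [9, 17, 26, 48] -> pop 9, enqueue [3], visited so far: [18, 12, 37, 9]
  queue [17, 26, 48, 3] -> pop 17, enqueue [none], visited so far: [18, 12, 37, 9, 17]
  queue [26, 48, 3] -> pop 26, enqueue [23], visited so far: [18, 12, 37, 9, 17, 26]
  queue [48, 3, 23] -> pop 48, enqueue [none], visited so far: [18, 12, 37, 9, 17, 26, 48]
  queue [3, 23] -> pop 3, enqueue [5], visited so far: [18, 12, 37, 9, 17, 26, 48, 3]
  queue [23, 5] -> pop 23, enqueue [none], visited so far: [18, 12, 37, 9, 17, 26, 48, 3, 23]
  queue [5] -> pop 5, enqueue [none], visited so far: [18, 12, 37, 9, 17, 26, 48, 3, 23, 5]
Result: [18, 12, 37, 9, 17, 26, 48, 3, 23, 5]


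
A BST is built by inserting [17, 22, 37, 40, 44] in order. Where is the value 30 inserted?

Starting tree (level order): [17, None, 22, None, 37, None, 40, None, 44]
Insertion path: 17 -> 22 -> 37
Result: insert 30 as left child of 37
Final tree (level order): [17, None, 22, None, 37, 30, 40, None, None, None, 44]
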